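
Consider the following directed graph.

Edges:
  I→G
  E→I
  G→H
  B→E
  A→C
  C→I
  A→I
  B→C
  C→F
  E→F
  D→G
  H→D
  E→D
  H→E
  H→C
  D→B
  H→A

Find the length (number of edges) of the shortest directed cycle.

For each vertex v, BFS finds the shortest path from v back to v.
The shortest such closed walk is E → D → B → E, length 3.

3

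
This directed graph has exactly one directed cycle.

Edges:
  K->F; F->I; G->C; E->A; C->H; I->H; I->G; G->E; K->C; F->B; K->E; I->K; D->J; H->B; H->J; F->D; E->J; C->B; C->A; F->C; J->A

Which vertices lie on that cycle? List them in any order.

F, I, K

DFS with gray/black marking from I:
I gray
  H gray
    J gray
      A gray
      A black
    J black
    B gray
    B black
  H black
  G gray
    E gray
      E→A: A black — skip
      E→J: J black — skip
    E black
    C gray
      C→B: B black — skip
      C→A: A black — skip
      C→H: H black — skip
    C black
  G black
  K gray
    K→E: E black — skip
    K→C: C black — skip
    F gray
      F→B: B black — skip
      F→I: I is gray → back edge
Back edge closes the cycle I → K → F → I; its vertices are {F, I, K}.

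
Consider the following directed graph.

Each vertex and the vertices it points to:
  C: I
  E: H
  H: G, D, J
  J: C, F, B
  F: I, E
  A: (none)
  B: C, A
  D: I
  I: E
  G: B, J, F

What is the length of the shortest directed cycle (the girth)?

4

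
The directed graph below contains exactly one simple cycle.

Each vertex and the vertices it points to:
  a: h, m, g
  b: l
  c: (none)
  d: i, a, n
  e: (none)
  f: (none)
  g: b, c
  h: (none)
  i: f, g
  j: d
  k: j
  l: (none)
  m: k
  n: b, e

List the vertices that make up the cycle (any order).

a, d, j, k, m

DFS with gray/black marking from d:
d gray
  i gray
    f gray
    f black
    g gray
      b gray
        l gray
        l black
      b black
      c gray
      c black
    g black
  i black
  a gray
    h gray
    h black
    m gray
      k gray
        j gray
          j→d: d is gray → back edge
Back edge closes the cycle d → a → m → k → j → d; its vertices are {a, d, j, k, m}.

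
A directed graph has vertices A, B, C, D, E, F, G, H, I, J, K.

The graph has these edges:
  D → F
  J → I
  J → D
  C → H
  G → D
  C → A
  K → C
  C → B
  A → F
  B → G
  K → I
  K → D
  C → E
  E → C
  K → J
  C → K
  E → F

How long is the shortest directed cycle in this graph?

2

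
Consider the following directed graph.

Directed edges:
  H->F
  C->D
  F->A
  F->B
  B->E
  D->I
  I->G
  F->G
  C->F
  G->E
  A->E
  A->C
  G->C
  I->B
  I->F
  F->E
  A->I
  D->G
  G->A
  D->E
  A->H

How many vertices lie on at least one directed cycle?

A vertex is on a directed cycle iff it belongs to a strongly connected component of size ≥ 2 (or has a self-loop).
The vertices on cycles are {A, C, D, F, G, H, I} — 7 in total.

7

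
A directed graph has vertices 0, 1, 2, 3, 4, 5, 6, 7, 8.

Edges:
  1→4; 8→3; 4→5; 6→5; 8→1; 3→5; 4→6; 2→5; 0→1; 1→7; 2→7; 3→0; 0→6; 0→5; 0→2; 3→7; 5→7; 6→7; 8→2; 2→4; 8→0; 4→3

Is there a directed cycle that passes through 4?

4 is on a cycle iff 4 can reach itself via ≥1 edge.
4 → 3 → 0 → 1 → 4 — yes.

Yes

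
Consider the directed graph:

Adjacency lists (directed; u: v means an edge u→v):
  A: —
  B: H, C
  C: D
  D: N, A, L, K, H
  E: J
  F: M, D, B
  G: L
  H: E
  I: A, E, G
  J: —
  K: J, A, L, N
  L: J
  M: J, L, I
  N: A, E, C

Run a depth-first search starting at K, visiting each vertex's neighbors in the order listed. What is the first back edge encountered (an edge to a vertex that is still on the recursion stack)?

D→N

DFS from K (visiting each vertex's neighbors in the order listed); mark gray on enter, black on exit:
K gray
  J gray
  J black
  A gray
  A black
  L gray
    L→J: J black — skip
  L black
  N gray
    N→A: A black — skip
    E gray
      E→J: J black — skip
    E black
    C gray
      D gray
        D→N: N is gray → back edge
First back edge: D → N.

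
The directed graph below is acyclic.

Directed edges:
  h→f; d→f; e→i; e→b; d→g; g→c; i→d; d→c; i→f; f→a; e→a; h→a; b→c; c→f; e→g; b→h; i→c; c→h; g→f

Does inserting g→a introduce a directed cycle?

No

Adding g→a creates a cycle iff a can already reach g.
Explore from a: no path reaches g. The graph stays acyclic.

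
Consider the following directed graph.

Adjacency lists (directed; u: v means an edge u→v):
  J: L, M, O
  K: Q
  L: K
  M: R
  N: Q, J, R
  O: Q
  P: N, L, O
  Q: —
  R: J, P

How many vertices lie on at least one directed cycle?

5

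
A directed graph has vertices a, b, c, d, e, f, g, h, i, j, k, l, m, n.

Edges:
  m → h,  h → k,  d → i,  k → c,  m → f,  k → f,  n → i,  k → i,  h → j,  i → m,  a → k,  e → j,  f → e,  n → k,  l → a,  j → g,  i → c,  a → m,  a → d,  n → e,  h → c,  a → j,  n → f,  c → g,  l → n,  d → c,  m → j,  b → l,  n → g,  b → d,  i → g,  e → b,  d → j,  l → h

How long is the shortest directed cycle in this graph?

For each vertex v, BFS finds the shortest path from v back to v.
The shortest such closed walk is b → l → n → e → b, length 4.

4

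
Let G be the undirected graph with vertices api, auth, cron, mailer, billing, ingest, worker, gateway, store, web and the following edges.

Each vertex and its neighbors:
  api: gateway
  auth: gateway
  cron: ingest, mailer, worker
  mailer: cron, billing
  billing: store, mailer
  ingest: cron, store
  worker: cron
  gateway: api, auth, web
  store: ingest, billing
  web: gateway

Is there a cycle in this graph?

DFS, tracking each vertex's parent; an edge to a visited non-parent vertex closes a cycle.
Start from worker:
visit worker (parent –)
  visit cron (parent worker)
    visit ingest (parent cron)
      ingest–cron: parent, skip
      visit store (parent ingest)
        store–ingest: parent, skip
        visit billing (parent store)
          billing–store: parent, skip
          visit mailer (parent billing)
            mailer–cron: cron visited and ≠ parent → cycle
Cycle: cron – ingest – store – billing – mailer – cron.

Yes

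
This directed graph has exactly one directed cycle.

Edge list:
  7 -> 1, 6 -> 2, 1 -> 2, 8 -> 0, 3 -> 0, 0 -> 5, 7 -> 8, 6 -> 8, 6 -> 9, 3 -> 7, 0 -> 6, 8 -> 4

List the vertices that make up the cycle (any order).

DFS with gray/black marking from 8:
8 gray
  0 gray
    6 gray
      9 gray
      9 black
      6→8: 8 is gray → back edge
Back edge closes the cycle 8 → 0 → 6 → 8; its vertices are {0, 6, 8}.

0, 6, 8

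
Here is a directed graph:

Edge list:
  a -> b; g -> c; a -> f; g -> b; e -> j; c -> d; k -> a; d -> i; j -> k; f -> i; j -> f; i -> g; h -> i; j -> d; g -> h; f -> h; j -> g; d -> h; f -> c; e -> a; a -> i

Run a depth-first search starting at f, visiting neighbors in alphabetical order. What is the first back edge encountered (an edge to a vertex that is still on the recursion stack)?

g→c

DFS from f (visiting neighbors in alphabetical order); mark gray on enter, black on exit:
f gray
  c gray
    d gray
      h gray
        i gray
          g gray
            b gray
            b black
            g→c: c is gray → back edge
First back edge: g → c.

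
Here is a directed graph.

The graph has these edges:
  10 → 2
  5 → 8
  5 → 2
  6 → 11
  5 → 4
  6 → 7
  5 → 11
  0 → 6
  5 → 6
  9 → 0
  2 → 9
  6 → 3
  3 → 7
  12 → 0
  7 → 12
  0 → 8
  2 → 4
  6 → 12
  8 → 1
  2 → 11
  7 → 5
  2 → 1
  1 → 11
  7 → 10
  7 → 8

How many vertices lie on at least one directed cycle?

A vertex is on a directed cycle iff it belongs to a strongly connected component of size ≥ 2 (or has a self-loop).
The vertices on cycles are {0, 2, 3, 5, 6, 7, 9, 10, 12} — 9 in total.

9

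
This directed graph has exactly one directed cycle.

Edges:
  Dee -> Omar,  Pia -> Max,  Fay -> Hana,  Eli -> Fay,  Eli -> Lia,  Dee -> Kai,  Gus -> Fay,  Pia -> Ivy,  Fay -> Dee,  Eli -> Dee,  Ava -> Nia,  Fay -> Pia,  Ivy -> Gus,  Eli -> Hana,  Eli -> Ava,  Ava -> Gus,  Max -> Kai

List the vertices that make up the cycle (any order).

Fay, Gus, Ivy, Pia

DFS with gray/black marking from Fay:
Fay gray
  Dee gray
    Omar gray
    Omar black
    Kai gray
    Kai black
  Dee black
  Pia gray
    Max gray
      Max→Kai: Kai black — skip
    Max black
    Ivy gray
      Gus gray
        Gus→Fay: Fay is gray → back edge
Back edge closes the cycle Fay → Pia → Ivy → Gus → Fay; its vertices are {Fay, Gus, Ivy, Pia}.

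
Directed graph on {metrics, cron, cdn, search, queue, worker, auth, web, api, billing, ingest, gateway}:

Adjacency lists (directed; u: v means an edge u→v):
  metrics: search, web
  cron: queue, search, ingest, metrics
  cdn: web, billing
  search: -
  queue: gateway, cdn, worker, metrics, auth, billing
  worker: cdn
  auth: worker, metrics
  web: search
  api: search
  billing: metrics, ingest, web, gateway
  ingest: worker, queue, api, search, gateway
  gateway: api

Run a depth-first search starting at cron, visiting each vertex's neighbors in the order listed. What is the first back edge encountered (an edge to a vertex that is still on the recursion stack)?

worker→cdn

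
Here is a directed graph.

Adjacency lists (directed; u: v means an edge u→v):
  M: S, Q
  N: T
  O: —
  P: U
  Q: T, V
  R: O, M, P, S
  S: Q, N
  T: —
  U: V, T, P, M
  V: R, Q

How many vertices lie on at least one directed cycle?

A vertex is on a directed cycle iff it belongs to a strongly connected component of size ≥ 2 (or has a self-loop).
The vertices on cycles are {M, P, Q, R, S, U, V} — 7 in total.

7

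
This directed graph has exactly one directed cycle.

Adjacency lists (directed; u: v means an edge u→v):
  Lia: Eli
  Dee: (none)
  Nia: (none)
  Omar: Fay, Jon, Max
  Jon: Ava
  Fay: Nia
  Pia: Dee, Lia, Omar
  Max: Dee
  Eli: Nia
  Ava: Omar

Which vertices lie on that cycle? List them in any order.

Ava, Jon, Omar

DFS with gray/black marking from Omar:
Omar gray
  Fay gray
    Nia gray
    Nia black
  Fay black
  Jon gray
    Ava gray
      Ava→Omar: Omar is gray → back edge
Back edge closes the cycle Omar → Jon → Ava → Omar; its vertices are {Ava, Jon, Omar}.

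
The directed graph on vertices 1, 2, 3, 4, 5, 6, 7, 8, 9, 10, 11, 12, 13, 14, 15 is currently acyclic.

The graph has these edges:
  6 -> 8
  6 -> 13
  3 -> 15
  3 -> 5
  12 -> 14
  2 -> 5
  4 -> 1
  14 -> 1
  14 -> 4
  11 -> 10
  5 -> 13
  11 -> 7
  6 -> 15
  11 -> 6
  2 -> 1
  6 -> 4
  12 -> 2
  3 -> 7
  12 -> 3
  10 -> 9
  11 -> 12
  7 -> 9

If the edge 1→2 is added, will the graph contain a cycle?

Adding 1→2 creates a cycle iff 2 can already reach 1.
Path from 2: 2 → 1.
So 2 → … → 1 → 2 is a cycle.

Yes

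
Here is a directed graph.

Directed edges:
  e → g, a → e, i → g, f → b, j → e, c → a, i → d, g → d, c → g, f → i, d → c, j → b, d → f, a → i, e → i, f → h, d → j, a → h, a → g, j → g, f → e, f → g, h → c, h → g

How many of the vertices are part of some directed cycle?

9

A vertex is on a directed cycle iff it belongs to a strongly connected component of size ≥ 2 (or has a self-loop).
The vertices on cycles are {a, c, d, e, f, g, h, i, j} — 9 in total.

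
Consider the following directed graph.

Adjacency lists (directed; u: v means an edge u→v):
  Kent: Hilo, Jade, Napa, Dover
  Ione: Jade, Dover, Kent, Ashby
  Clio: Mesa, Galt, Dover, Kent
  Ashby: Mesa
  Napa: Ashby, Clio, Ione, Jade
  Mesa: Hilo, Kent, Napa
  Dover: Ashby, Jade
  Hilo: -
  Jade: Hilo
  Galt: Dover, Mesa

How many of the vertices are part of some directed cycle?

8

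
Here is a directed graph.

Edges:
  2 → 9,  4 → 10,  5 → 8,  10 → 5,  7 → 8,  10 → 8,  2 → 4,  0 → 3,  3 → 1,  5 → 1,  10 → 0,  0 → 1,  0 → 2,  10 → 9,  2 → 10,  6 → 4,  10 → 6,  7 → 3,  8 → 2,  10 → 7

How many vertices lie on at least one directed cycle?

8

A vertex is on a directed cycle iff it belongs to a strongly connected component of size ≥ 2 (or has a self-loop).
The vertices on cycles are {0, 2, 4, 5, 6, 7, 8, 10} — 8 in total.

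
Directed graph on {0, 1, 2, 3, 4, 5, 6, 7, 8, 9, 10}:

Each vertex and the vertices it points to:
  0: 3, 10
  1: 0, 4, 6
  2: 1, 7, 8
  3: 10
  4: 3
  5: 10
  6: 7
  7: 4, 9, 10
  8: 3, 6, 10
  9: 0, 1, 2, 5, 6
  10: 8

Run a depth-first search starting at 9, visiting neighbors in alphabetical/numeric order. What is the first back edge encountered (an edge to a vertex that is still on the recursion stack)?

8→3

DFS from 9 (visiting neighbors in alphabetical/numeric order); mark gray on enter, black on exit:
9 gray
  0 gray
    3 gray
      10 gray
        8 gray
          8→3: 3 is gray → back edge
First back edge: 8 → 3.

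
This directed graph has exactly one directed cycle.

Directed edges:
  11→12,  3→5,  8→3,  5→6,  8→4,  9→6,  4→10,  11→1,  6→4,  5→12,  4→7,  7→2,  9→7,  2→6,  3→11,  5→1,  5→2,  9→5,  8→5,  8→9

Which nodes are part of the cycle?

DFS with gray/black marking from 4:
4 gray
  7 gray
    2 gray
      6 gray
        6→4: 4 is gray → back edge
Back edge closes the cycle 4 → 7 → 2 → 6 → 4; its vertices are {2, 4, 6, 7}.

2, 4, 6, 7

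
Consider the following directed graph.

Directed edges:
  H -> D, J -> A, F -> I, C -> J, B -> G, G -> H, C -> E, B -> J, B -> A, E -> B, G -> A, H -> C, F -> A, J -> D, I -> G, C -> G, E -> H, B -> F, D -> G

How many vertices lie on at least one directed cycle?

A vertex is on a directed cycle iff it belongs to a strongly connected component of size ≥ 2 (or has a self-loop).
The vertices on cycles are {B, C, D, E, F, G, H, I, J} — 9 in total.

9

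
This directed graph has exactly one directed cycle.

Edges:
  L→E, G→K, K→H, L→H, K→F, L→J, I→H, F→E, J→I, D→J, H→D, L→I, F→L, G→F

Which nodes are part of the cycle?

DFS with gray/black marking from J:
J gray
  I gray
    H gray
      D gray
        D→J: J is gray → back edge
Back edge closes the cycle J → I → H → D → J; its vertices are {D, H, I, J}.

D, H, I, J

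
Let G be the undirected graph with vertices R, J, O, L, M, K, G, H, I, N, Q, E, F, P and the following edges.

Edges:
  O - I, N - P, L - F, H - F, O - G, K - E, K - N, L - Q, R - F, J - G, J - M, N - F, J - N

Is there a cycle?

DFS, tracking each vertex's parent; an edge to a visited non-parent vertex closes a cycle.
Start from R:
visit R (parent –)
  visit F (parent R)
    visit N (parent F)
      N–F: parent, skip
      visit J (parent N)
        visit M (parent J)
          M–J: parent, skip
        J–N: parent, skip
        visit G (parent J)
          visit O (parent G)
            O–G: parent, skip
            visit I (parent O)
              I–O: parent, skip
          G–J: parent, skip
      visit K (parent N)
        K–N: parent, skip
        visit E (parent K)
          E–K: parent, skip
      visit P (parent N)
        P–N: parent, skip
    visit H (parent F)
      H–F: parent, skip
    visit L (parent F)
      visit Q (parent L)
        Q–L: parent, skip
      L–F: parent, skip
    F–R: parent, skip
No non-parent visited neighbor found — the graph is a forest.

No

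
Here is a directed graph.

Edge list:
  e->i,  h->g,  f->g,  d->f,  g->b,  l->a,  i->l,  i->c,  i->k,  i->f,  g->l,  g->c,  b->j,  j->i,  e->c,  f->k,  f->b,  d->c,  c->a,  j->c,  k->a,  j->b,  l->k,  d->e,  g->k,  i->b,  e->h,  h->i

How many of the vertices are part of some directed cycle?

A vertex is on a directed cycle iff it belongs to a strongly connected component of size ≥ 2 (or has a self-loop).
The vertices on cycles are {b, f, g, i, j} — 5 in total.

5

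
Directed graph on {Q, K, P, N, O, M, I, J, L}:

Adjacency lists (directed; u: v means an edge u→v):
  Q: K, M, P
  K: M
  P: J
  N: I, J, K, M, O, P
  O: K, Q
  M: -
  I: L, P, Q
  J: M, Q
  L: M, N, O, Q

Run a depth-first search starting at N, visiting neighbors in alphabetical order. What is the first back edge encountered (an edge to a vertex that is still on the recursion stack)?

L->N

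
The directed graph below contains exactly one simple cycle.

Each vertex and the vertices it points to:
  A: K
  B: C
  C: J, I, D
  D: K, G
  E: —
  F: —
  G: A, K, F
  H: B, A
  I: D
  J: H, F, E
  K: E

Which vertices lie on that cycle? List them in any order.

DFS with gray/black marking from B:
B gray
  C gray
    J gray
      H gray
        H→B: B is gray → back edge
Back edge closes the cycle B → C → J → H → B; its vertices are {B, C, H, J}.

B, C, H, J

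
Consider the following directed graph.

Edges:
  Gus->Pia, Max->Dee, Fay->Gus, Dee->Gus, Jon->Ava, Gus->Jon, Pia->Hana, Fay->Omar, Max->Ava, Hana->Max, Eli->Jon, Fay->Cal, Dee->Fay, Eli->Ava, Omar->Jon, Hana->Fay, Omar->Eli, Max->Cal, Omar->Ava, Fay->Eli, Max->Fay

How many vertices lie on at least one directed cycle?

A vertex is on a directed cycle iff it belongs to a strongly connected component of size ≥ 2 (or has a self-loop).
The vertices on cycles are {Dee, Fay, Gus, Max, Pia, Hana} — 6 in total.

6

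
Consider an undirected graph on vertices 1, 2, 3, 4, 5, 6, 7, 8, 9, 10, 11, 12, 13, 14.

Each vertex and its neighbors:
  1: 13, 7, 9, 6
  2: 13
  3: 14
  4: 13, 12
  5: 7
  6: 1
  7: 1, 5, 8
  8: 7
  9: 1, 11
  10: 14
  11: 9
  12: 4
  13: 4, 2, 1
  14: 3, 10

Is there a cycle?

DFS, tracking each vertex's parent; an edge to a visited non-parent vertex closes a cycle.
Start from 5:
visit 5 (parent –)
  visit 7 (parent 5)
    visit 1 (parent 7)
      visit 13 (parent 1)
        visit 4 (parent 13)
          4–13: parent, skip
          visit 12 (parent 4)
            12–4: parent, skip
        visit 2 (parent 13)
          2–13: parent, skip
        13–1: parent, skip
      1–7: parent, skip
      visit 9 (parent 1)
        9–1: parent, skip
        visit 11 (parent 9)
          11–9: parent, skip
      visit 6 (parent 1)
        6–1: parent, skip
    7–5: parent, skip
    visit 8 (parent 7)
      8–7: parent, skip
visit 3 (parent –)
  visit 14 (parent 3)
    14–3: parent, skip
    visit 10 (parent 14)
      10–14: parent, skip
No non-parent visited neighbor found — the graph is a forest.

No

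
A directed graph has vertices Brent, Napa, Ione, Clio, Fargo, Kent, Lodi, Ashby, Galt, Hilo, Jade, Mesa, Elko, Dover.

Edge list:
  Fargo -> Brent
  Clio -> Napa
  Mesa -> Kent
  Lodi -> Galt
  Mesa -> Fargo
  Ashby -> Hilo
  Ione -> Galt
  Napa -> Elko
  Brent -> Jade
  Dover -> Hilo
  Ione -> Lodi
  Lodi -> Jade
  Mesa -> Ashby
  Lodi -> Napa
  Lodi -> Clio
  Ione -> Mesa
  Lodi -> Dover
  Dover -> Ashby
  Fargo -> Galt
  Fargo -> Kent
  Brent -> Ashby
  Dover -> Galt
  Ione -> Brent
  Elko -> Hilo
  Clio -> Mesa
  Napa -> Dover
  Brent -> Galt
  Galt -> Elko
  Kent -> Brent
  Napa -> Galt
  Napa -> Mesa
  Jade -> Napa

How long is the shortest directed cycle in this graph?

5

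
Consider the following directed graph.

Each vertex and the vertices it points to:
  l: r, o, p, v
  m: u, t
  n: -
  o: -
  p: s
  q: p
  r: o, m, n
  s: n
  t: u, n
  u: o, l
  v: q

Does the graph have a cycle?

DFS with white/gray/black marking, starting from r:
r gray
  o gray
  o black
  m gray
    u gray
      u→o: o black — skip
      l gray
        l→r: r is gray → back edge
Back edge found, so a cycle exists: r → m → u → l → r.

Yes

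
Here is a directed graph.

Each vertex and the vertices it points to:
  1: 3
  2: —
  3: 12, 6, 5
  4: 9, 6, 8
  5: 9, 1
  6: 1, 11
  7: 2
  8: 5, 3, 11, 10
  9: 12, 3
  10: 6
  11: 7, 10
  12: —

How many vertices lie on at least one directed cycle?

7

A vertex is on a directed cycle iff it belongs to a strongly connected component of size ≥ 2 (or has a self-loop).
The vertices on cycles are {1, 3, 5, 6, 9, 10, 11} — 7 in total.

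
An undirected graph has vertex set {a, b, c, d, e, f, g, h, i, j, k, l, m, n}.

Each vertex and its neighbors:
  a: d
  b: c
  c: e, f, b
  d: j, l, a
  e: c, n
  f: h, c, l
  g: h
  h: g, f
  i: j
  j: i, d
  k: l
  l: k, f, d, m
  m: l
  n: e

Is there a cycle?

No

DFS, tracking each vertex's parent; an edge to a visited non-parent vertex closes a cycle.
Start from e:
visit e (parent –)
  visit c (parent e)
    c–e: parent, skip
    visit f (parent c)
      visit h (parent f)
        visit g (parent h)
          g–h: parent, skip
        h–f: parent, skip
      f–c: parent, skip
      visit l (parent f)
        visit k (parent l)
          k–l: parent, skip
        l–f: parent, skip
        visit d (parent l)
          visit j (parent d)
            visit i (parent j)
              i–j: parent, skip
            j–d: parent, skip
          d–l: parent, skip
          visit a (parent d)
            a–d: parent, skip
        visit m (parent l)
          m–l: parent, skip
    visit b (parent c)
      b–c: parent, skip
  visit n (parent e)
    n–e: parent, skip
No non-parent visited neighbor found — the graph is a forest.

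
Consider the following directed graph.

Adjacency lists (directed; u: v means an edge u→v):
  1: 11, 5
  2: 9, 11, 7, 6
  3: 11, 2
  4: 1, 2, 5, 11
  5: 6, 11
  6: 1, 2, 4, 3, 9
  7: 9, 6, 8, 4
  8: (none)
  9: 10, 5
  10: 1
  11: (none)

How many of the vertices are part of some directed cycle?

9

A vertex is on a directed cycle iff it belongs to a strongly connected component of size ≥ 2 (or has a self-loop).
The vertices on cycles are {1, 2, 3, 4, 5, 6, 7, 9, 10} — 9 in total.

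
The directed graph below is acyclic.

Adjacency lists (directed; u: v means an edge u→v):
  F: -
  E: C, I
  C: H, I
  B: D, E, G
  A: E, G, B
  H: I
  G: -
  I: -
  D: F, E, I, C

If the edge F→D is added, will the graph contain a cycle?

Adding F→D creates a cycle iff D can already reach F.
Path from D: D → F.
So D → … → F → D is a cycle.

Yes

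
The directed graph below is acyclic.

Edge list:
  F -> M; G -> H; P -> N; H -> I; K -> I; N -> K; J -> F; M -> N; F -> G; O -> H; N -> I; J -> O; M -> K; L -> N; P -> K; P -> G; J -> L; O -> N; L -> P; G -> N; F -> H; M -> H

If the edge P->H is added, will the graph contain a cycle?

Adding P→H creates a cycle iff H can already reach P.
Explore from H: no path reaches P. The graph stays acyclic.

No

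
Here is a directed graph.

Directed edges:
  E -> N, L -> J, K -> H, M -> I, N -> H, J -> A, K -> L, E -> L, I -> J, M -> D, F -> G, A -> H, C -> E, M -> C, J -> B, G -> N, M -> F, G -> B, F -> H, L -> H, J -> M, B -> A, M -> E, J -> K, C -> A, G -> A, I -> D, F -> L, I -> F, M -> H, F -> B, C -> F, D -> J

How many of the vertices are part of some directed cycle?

9

A vertex is on a directed cycle iff it belongs to a strongly connected component of size ≥ 2 (or has a self-loop).
The vertices on cycles are {C, D, E, F, I, J, K, L, M} — 9 in total.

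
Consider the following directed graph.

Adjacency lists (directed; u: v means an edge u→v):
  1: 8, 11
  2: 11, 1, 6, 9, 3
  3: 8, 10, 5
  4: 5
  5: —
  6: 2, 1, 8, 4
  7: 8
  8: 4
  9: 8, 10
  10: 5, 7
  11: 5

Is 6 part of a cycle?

Yes

6 is on a cycle iff 6 can reach itself via ≥1 edge.
6 → 2 → 6 — yes.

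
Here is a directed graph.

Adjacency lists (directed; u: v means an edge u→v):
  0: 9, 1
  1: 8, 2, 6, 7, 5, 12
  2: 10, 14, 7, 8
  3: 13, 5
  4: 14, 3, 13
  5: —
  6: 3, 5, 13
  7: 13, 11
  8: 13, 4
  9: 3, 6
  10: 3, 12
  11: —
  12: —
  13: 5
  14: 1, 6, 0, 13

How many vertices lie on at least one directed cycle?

6

A vertex is on a directed cycle iff it belongs to a strongly connected component of size ≥ 2 (or has a self-loop).
The vertices on cycles are {0, 1, 2, 4, 8, 14} — 6 in total.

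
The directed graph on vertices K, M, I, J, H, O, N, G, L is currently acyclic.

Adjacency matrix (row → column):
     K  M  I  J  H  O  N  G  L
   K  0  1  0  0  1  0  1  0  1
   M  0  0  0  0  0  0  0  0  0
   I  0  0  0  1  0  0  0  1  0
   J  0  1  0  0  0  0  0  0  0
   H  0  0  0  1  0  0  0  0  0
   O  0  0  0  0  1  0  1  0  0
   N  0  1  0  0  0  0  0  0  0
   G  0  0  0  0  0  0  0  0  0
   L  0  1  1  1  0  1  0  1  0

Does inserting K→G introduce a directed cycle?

Adding K→G creates a cycle iff G can already reach K.
Explore from G: no path reaches K. The graph stays acyclic.

No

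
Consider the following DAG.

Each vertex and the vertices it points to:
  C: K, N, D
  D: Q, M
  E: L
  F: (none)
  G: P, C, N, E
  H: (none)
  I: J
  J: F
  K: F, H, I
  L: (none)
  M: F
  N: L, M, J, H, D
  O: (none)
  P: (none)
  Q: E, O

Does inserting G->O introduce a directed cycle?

No

Adding G→O creates a cycle iff O can already reach G.
Explore from O: no path reaches G. The graph stays acyclic.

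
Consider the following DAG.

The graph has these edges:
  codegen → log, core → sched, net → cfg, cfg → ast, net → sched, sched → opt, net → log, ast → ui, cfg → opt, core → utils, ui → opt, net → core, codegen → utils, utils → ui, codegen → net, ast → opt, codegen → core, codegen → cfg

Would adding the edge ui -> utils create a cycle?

Yes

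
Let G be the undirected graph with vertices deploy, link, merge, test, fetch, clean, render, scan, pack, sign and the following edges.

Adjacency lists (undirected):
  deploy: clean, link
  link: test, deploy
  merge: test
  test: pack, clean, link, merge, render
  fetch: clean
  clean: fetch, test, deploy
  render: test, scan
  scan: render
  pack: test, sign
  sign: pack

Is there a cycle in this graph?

Yes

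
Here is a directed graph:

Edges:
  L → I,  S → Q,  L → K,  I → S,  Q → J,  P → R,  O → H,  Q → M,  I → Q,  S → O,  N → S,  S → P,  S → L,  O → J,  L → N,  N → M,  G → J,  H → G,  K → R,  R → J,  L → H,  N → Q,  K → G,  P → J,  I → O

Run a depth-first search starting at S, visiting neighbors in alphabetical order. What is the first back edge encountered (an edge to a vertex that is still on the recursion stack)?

I→S

DFS from S (visiting neighbors in alphabetical order); mark gray on enter, black on exit:
S gray
  L gray
    H gray
      G gray
        J gray
        J black
      G black
    H black
    I gray
      O gray
        O→H: H black — skip
        O→J: J black — skip
      O black
      Q gray
        Q→J: J black — skip
        M gray
        M black
      Q black
      I→S: S is gray → back edge
First back edge: I → S.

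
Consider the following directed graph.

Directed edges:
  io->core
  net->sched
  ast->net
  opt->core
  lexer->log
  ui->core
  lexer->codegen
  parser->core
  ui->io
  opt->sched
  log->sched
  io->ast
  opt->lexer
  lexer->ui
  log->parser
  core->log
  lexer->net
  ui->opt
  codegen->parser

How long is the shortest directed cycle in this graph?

3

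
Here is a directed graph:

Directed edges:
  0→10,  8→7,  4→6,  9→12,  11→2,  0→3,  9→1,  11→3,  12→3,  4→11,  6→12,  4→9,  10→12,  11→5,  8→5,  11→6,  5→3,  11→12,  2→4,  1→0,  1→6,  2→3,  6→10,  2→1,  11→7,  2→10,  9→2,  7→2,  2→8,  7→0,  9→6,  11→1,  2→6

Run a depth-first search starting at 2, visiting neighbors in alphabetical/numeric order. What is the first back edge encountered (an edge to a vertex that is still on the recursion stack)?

9->2

DFS from 2 (visiting neighbors in alphabetical/numeric order); mark gray on enter, black on exit:
2 gray
  1 gray
    0 gray
      3 gray
      3 black
      10 gray
        12 gray
          12→3: 3 black — skip
        12 black
      10 black
    0 black
    6 gray
      6→10: 10 black — skip
      6→12: 12 black — skip
    6 black
  1 black
  2→3: 3 black — skip
  4 gray
    4→6: 6 black — skip
    9 gray
      9→1: 1 black — skip
      9→2: 2 is gray → back edge
First back edge: 9 → 2.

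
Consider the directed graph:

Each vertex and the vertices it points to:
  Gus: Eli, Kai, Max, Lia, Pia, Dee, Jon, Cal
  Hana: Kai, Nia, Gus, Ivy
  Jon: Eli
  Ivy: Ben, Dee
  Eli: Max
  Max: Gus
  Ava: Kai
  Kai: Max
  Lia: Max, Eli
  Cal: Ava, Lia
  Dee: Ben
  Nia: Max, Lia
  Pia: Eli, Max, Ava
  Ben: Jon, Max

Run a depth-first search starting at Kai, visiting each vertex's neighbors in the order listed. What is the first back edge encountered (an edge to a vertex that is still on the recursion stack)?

Eli->Max

DFS from Kai (visiting each vertex's neighbors in the order listed); mark gray on enter, black on exit:
Kai gray
  Max gray
    Gus gray
      Eli gray
        Eli→Max: Max is gray → back edge
First back edge: Eli → Max.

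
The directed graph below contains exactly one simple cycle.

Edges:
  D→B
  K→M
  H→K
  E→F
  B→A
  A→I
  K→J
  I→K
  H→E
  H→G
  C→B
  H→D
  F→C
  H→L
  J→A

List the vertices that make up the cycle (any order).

A, I, J, K

DFS with gray/black marking from K:
K gray
  J gray
    A gray
      I gray
        I→K: K is gray → back edge
Back edge closes the cycle K → J → A → I → K; its vertices are {A, I, J, K}.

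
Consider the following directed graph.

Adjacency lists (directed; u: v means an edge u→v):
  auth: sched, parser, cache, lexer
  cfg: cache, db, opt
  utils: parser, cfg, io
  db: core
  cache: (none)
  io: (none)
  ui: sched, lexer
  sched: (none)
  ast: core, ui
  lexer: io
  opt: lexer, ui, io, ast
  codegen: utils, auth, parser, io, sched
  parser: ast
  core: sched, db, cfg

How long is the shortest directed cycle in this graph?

2

For each vertex v, BFS finds the shortest path from v back to v.
The shortest such closed walk is db → core → db, length 2.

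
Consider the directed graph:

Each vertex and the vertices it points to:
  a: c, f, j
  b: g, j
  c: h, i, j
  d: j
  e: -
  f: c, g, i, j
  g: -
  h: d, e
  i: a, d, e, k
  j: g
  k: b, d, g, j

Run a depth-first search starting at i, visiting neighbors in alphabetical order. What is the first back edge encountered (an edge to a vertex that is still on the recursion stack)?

c->i

DFS from i (visiting neighbors in alphabetical order); mark gray on enter, black on exit:
i gray
  a gray
    c gray
      h gray
        d gray
          j gray
            g gray
            g black
          j black
        d black
        e gray
        e black
      h black
      c→i: i is gray → back edge
First back edge: c → i.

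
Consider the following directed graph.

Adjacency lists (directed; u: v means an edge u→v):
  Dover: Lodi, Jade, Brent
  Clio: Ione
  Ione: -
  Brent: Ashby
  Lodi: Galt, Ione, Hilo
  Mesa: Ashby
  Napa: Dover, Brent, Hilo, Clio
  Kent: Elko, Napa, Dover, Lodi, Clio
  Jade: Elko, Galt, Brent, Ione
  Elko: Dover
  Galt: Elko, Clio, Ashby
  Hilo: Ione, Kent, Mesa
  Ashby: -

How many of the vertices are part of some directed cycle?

A vertex is on a directed cycle iff it belongs to a strongly connected component of size ≥ 2 (or has a self-loop).
The vertices on cycles are {Elko, Galt, Hilo, Jade, Kent, Lodi, Napa, Dover} — 8 in total.

8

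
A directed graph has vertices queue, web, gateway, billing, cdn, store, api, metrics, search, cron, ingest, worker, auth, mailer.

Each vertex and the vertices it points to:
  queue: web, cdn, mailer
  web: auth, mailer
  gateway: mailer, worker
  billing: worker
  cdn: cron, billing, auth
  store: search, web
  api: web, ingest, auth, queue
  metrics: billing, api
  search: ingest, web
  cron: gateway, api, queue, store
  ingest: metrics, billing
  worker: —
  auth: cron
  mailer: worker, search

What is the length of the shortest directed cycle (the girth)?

For each vertex v, BFS finds the shortest path from v back to v.
The shortest such closed walk is cron → api → auth → cron, length 3.

3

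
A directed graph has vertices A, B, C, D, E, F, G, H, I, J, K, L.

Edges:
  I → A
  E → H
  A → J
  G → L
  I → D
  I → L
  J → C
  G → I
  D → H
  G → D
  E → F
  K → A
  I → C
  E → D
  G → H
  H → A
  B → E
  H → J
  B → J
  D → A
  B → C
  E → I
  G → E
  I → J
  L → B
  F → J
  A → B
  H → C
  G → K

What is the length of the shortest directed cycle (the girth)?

For each vertex v, BFS finds the shortest path from v back to v.
The shortest such closed walk is L → B → E → I → L, length 4.

4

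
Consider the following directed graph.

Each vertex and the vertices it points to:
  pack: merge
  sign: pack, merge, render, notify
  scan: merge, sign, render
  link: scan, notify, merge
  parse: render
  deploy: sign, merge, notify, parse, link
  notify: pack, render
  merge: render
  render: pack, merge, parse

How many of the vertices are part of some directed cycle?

4

A vertex is on a directed cycle iff it belongs to a strongly connected component of size ≥ 2 (or has a self-loop).
The vertices on cycles are {pack, merge, parse, render} — 4 in total.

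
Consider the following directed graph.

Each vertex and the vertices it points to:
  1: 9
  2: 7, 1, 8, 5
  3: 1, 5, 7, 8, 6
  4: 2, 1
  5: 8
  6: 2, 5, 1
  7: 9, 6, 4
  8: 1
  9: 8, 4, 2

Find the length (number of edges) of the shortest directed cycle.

3

For each vertex v, BFS finds the shortest path from v back to v.
The shortest such closed walk is 7 → 9 → 2 → 7, length 3.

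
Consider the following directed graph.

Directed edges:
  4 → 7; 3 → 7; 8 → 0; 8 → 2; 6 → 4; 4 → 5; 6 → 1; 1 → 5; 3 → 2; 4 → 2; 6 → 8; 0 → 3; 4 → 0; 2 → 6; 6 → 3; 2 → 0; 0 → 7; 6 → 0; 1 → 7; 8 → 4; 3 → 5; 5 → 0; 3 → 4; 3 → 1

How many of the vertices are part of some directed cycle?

8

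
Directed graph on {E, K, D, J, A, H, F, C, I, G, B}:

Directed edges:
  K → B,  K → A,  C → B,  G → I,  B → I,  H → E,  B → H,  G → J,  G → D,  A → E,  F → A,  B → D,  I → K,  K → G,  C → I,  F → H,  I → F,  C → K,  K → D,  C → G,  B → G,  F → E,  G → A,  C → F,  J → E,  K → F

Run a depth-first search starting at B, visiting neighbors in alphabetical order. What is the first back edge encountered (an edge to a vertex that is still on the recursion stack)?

K→B

DFS from B (visiting neighbors in alphabetical order); mark gray on enter, black on exit:
B gray
  D gray
  D black
  G gray
    A gray
      E gray
      E black
    A black
    G→D: D black — skip
    I gray
      F gray
        F→A: A black — skip
        F→E: E black — skip
        H gray
          H→E: E black — skip
        H black
      F black
      K gray
        K→A: A black — skip
        K→B: B is gray → back edge
First back edge: K → B.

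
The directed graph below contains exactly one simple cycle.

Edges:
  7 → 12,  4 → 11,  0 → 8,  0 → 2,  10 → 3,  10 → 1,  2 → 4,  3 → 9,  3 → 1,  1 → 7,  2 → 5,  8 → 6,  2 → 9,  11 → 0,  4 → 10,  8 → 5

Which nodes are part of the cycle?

0, 2, 4, 11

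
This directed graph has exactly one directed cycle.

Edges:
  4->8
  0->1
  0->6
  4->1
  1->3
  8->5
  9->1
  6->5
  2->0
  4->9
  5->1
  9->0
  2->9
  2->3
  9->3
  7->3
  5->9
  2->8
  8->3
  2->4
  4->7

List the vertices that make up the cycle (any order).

0, 5, 6, 9

DFS with gray/black marking from 0:
0 gray
  6 gray
    5 gray
      1 gray
        3 gray
        3 black
      1 black
      9 gray
        9→3: 3 black — skip
        9→0: 0 is gray → back edge
Back edge closes the cycle 0 → 6 → 5 → 9 → 0; its vertices are {0, 5, 6, 9}.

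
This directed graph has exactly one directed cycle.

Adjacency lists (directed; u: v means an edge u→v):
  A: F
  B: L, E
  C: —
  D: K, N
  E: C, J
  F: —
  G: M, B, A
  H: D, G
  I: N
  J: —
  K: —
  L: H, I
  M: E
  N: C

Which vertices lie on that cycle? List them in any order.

B, G, H, L

DFS with gray/black marking from G:
G gray
  M gray
    E gray
      C gray
      C black
      J gray
      J black
    E black
  M black
  B gray
    L gray
      H gray
        D gray
          K gray
          K black
          N gray
            N→C: C black — skip
          N black
        D black
        H→G: G is gray → back edge
Back edge closes the cycle G → B → L → H → G; its vertices are {B, G, H, L}.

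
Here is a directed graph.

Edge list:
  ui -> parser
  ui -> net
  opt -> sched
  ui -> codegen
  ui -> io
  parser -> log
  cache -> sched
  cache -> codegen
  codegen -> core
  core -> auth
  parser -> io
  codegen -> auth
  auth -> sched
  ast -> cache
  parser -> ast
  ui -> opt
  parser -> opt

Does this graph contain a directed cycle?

No

DFS with white/gray/black marking, starting from parser:
parser gray
  io gray
  io black
  ast gray
    cache gray
      codegen gray
        core gray
          auth gray
            sched gray
            sched black
          auth black
        core black
        codegen→auth: auth black — skip
      codegen black
      cache→sched: sched black — skip
    cache black
  ast black
  opt gray
    opt→sched: sched black — skip
  opt black
  log gray
  log black
parser black
net gray
net black
ui gray
  ui→codegen: codegen black — skip
  ui→opt: opt black — skip
  ui→parser: parser black — skip
  ui→net: net black — skip
  ui→io: io black — skip
ui black
Every edge goes to a white or black vertex — no back edge, so the graph is acyclic.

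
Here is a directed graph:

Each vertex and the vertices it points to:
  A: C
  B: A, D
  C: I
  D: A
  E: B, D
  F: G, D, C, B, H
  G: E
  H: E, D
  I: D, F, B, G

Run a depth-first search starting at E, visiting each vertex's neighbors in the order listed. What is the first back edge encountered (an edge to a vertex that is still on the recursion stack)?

DFS from E (visiting each vertex's neighbors in the order listed); mark gray on enter, black on exit:
E gray
  B gray
    A gray
      C gray
        I gray
          D gray
            D→A: A is gray → back edge
First back edge: D → A.

D→A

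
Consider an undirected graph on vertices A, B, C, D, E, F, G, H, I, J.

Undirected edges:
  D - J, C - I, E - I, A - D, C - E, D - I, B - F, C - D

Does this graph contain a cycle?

Yes

DFS, tracking each vertex's parent; an edge to a visited non-parent vertex closes a cycle.
Start from C:
visit C (parent –)
  visit E (parent C)
    E–C: parent, skip
    visit I (parent E)
      I–C: C visited and ≠ parent → cycle
Cycle: C – E – I – C.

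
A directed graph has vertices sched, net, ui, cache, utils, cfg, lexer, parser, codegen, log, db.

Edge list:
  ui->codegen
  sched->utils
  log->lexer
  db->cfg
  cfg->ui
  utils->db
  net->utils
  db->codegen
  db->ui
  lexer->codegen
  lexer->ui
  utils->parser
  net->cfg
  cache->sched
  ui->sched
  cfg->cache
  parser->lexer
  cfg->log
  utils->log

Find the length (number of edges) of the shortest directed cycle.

4

For each vertex v, BFS finds the shortest path from v back to v.
The shortest such closed walk is utils → db → ui → sched → utils, length 4.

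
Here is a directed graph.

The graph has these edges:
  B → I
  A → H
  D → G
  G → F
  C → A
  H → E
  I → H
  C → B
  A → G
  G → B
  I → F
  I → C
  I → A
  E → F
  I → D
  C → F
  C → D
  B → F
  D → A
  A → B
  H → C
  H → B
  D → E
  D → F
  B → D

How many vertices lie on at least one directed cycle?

A vertex is on a directed cycle iff it belongs to a strongly connected component of size ≥ 2 (or has a self-loop).
The vertices on cycles are {A, B, C, D, G, H, I} — 7 in total.

7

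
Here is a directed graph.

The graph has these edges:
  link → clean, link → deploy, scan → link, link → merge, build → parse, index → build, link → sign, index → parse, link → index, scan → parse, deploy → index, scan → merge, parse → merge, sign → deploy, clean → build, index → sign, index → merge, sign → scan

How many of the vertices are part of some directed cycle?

A vertex is on a directed cycle iff it belongs to a strongly connected component of size ≥ 2 (or has a self-loop).
The vertices on cycles are {link, scan, sign, index, deploy} — 5 in total.

5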